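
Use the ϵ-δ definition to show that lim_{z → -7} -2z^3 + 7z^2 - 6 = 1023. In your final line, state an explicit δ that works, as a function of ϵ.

δ = min(2, ϵ/498)

Suppose ϵ > 0. We want δ > 0 such that 0 < |z + 7| < δ implies |(-2z^3 + 7z^2 - 6) − 1023| < ϵ.
(-2z^3 + 7z^2 - 6) − 1023 = -2z^3 + 7z^2 - 1029 = (z + 7)(-2z^2 + 21z - 147).
So |(-2z^3 + 7z^2 - 6) − 1023| = |z + 7|·|-2z^2 + 21z - 147|.
Assume first that |z + 7| < 2, so |z| < 9. Then |-2z^2 + 21z - 147| ≤ 2·9^2 + 21·9 + 147 = 498.
Hence |(-2z^3 + 7z^2 - 6) − 1023| ≤ 498|z + 7| < ϵ provided |z + 7| < ϵ/498.
Take δ = min(2, ϵ/498). Then 0 < |z + 7| < δ gives both |z + 7| < 2 and |z + 7| < ϵ/498, so |(-2z^3 + 7z^2 - 6) − 1023| < ϵ.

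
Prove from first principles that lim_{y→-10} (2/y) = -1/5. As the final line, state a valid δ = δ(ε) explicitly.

δ = min(5, 25ε)

Let ε > 0. We seek δ > 0 such that 0 < |y + 10| < δ implies |2/y + 1/5| < ε.
|2/y + 1/5| = 2·|-10 − y|/(10·|y|) = 2|y + 10|/(10|y|).
Restrict δ ≤ 5. Then |y + 10| < 5 gives |y| > 5, so 10|y| > 50.
Then |2/y + 1/5| < 2|y + 10|/50, which is < ε when |y + 10| < 25ε.
Take δ = min(5, 25ε). Then 0 < |y + 10| < δ gives both |y + 10| < 5 and |y + 10| < 25ε, so |2/y + 1/5| < ε.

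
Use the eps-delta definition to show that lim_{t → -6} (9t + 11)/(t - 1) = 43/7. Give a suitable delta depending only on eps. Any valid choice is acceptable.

delta = min(7/2, (49/40)eps)

Fix eps > 0. We want delta > 0 with 0 < |t + 6| < delta ⇒ |(9t + 11)/(t - 1) − (43/7)| < eps.
Combining over a common denominator, (9t + 11)/(t - 1) − (43/7) = [(9t + 11)·(-7) − (-43)·(t - 1)] / [(-7)·(t - 1)] = -20(t + 6) / ((-7)(t - 1)).
So |(9t + 11)/(t - 1) − (43/7)| = 20|t + 6| / (7·|t − 1|).
Require delta ≤ 7/2, so |t − 1| ≥ |-7| − |t + 6| > 7 − 7/2 = 7/2.
Hence |(9t + 11)/(t - 1) − (43/7)| < 20|t + 6|/(7·(7/2)) = (40/49)|t + 6|, which is < eps once |t + 6| < (49/40)eps.
Take delta = min(7/2, (49/40)eps). Then 0 < |t + 6| < delta forces both bounds, so |(9t + 11)/(t - 1) − (43/7)| < eps.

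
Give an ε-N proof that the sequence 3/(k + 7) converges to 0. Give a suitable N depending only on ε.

Let ε > 0. For k ≥ 1, |3/(k + 7) − 0| = 3/(k + 7) ≤ 3/k.
We need 3/k < ε, i.e. k > 3/ε.
Take N = 3/ε. If k > N then |3/(k + 7)| ≤ 3/k < ε.

N = 3/ε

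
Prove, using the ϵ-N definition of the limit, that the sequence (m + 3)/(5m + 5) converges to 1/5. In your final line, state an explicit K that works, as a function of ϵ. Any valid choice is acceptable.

Let ϵ > 0 be given. For m ≥ 1, |(m + 3)/(5m + 5) − (1/5)| = |10|/(5(5m + 5)) = 10/(5(5m + 5)).
Since 5m + 5 ≥ 5m for m ≥ 1, this is ≤ 10/(5·5m) = (2/5)/m.
So |(m + 3)/(5m + 5) − (1/5)| < ϵ whenever m > (2/5)/ϵ.
Take K = (2/5)/ϵ. If m > K then |(m + 3)/(5m + 5) − (1/5)| ≤ (2/5)/m < ϵ.

K = (2/5)/ϵ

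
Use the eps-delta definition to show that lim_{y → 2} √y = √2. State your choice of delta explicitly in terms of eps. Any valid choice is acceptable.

Fix eps > 0. We want delta > 0 such that 0 < |y − 2| < delta implies |√y − √2| < eps.
Rationalise: √y − √2 = (y − 2)/(√y + √2), so |√y − √2| = |y − 2|/(√y + √2).
Restrict delta ≤ 2 so that |y − 2| < 2 forces y > 0, and then √y + √2 > √2.
Hence |√y − √2| < |y − 2|/√2, which is < eps once |y − 2| < √2·eps.
Take delta = min(2, √2·eps). If 0 < |y − 2| < delta then y > 0 and |√y − √2| < |y − 2|/√2 < eps.

delta = min(2, √2·eps)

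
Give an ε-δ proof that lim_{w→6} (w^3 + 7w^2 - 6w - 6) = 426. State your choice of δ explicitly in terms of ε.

Let ε > 0. We want δ > 0 such that 0 < |w − 6| < δ implies |(w^3 + 7w^2 - 6w - 6) − 426| < ε.
(w^3 + 7w^2 - 6w - 6) − 426 = w^3 + 7w^2 - 6w - 432 = (w − 6)(w^2 + 13w + 72).
So |(w^3 + 7w^2 - 6w - 6) − 426| = |w − 6|·|w^2 + 13w + 72|.
Assume first that |w − 6| < 1, so |w| < 7. Then |w^2 + 13w + 72| ≤ 7^2 + 13·7 + 72 = 212.
Hence |(w^3 + 7w^2 - 6w - 6) − 426| ≤ 212|w − 6| < ε provided |w − 6| < ε/212.
Choosing δ = min(1, ε/212) ensures both conditions, hence |(w^3 + 7w^2 - 6w - 6) − 426| < ε.

δ = min(1, ε/212)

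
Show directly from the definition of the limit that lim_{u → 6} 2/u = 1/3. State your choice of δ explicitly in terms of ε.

δ = min(3, 9ε)

Let ε > 0 be given. We seek δ > 0 such that 0 < |u − 6| < δ implies |2/u − (1/3)| < ε.
|2/u − (1/3)| = 2·|6 − u|/(6·|u|) = 2|u − 6|/(6|u|).
Require δ ≤ 3 so that |u| > 6 − 3 = 3, hence 6|u| > 18.
Then |2/u − (1/3)| < 2|u − 6|/18, which is < ε when |u − 6| < 9ε.
Take δ = min(3, 9ε). Then 0 < |u − 6| < δ gives both |u − 6| < 3 and |u − 6| < 9ε, so |2/u − (1/3)| < ε.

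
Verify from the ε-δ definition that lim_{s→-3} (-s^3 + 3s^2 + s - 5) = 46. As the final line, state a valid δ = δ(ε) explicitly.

Suppose ε > 0. We want δ > 0 such that 0 < |s + 3| < δ implies |(-s^3 + 3s^2 + s - 5) − 46| < ε.
(-s^3 + 3s^2 + s - 5) − 46 = -s^3 + 3s^2 + s - 51 = (s + 3)(-s^2 + 6s - 17).
So |(-s^3 + 3s^2 + s - 5) − 46| = |s + 3|·|-s^2 + 6s - 17|.
Assume first that |s + 3| < 1, so |s| < 4. Then |-s^2 + 6s - 17| ≤ 4^2 + 6·4 + 17 = 57.
Hence |(-s^3 + 3s^2 + s - 5) − 46| ≤ 57|s + 3| < ε provided |s + 3| < ε/57.
Choosing δ = min(1, ε/57) ensures both conditions, hence |(-s^3 + 3s^2 + s - 5) − 46| < ε.

δ = min(1, ε/57)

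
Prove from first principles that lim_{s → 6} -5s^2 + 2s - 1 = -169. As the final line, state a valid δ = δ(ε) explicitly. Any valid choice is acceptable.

δ = min(1, ε/63)

Let ε > 0. We want δ > 0 such that 0 < |s − 6| < δ implies |(-5s^2 + 2s - 1) + 169| < ε.
(-5s^2 + 2s - 1) + 169 = -5s^2 + 2s + 168 = (s − 6)(-5s - 28).
So |(-5s^2 + 2s - 1) + 169| = |s − 6|·|-5s - 28|.
Require δ ≤ 1. Then |s − 6| < 1 gives |s| < 7, and by the triangle inequality |-5s - 28| ≤ 5·7 + 28 = 63.
Hence |(-5s^2 + 2s - 1) + 169| ≤ 63|s − 6| < ε provided |s − 6| < ε/63.
Choosing δ = min(1, ε/63) ensures both conditions, hence |(-5s^2 + 2s - 1) + 169| < ε.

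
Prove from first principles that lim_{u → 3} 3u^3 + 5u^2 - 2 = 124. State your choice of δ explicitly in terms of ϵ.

δ = min(1, ϵ/146)

Suppose ϵ > 0. We want δ > 0 such that 0 < |u − 3| < δ implies |(3u^3 + 5u^2 - 2) − 124| < ϵ.
(3u^3 + 5u^2 - 2) − 124 = 3u^3 + 5u^2 - 126 = (u − 3)(3u^2 + 14u + 42).
So |(3u^3 + 5u^2 - 2) − 124| = |u − 3|·|3u^2 + 14u + 42|.
Require δ ≤ 1. Then |u − 3| < 1 gives |u| < 4, and by the triangle inequality |3u^2 + 14u + 42| ≤ 3·4^2 + 14·4 + 42 = 146.
Hence |(3u^3 + 5u^2 - 2) − 124| ≤ 146|u − 3| < ϵ provided |u − 3| < ϵ/146.
Choosing δ = min(1, ϵ/146) ensures both conditions, hence |(3u^3 + 5u^2 - 2) − 124| < ϵ.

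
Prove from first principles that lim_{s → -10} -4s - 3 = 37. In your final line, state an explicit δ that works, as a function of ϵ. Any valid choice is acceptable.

Let ϵ > 0 be given. We need δ > 0 so that 0 < |s + 10| < δ implies |(-4s - 3) − 37| < ϵ.
|(-4s - 3) − 37| = |-4s - 40| = 4|s + 10|.
So 4|s + 10| < ϵ exactly when |s + 10| < ϵ/4.
Choosing δ = ϵ/4 gives |(-4s - 3) − 37| = 4|s + 10| < ϵ whenever |s + 10| < δ.

δ = ϵ/4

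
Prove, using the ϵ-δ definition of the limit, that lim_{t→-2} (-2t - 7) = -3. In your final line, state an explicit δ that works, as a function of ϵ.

δ = ϵ/2

Fix ϵ > 0. We need δ > 0 so that 0 < |t + 2| < δ implies |(-2t - 7) + 3| < ϵ.
|(-2t - 7) + 3| = |-2t - 4| = 2|t + 2|.
So 2|t + 2| < ϵ exactly when |t + 2| < ϵ/2.
Choosing δ = ϵ/2 gives |(-2t - 7) + 3| = 2|t + 2| < ϵ whenever |t + 2| < δ.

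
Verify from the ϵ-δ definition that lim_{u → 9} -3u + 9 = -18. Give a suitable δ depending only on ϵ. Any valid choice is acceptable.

Fix ϵ > 0. We need δ > 0 so that 0 < |u − 9| < δ implies |(-3u + 9) + 18| < ϵ.
|(-3u + 9) + 18| = |-3u + 27| = 3|u − 9|.
Thus it suffices that |u − 9| < ϵ/3.
Choosing δ = ϵ/3 gives |(-3u + 9) + 18| = 3|u − 9| < ϵ whenever |u − 9| < δ.

δ = ϵ/3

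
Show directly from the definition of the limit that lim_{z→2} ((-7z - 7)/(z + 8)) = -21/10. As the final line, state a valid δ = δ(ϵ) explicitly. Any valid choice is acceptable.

δ = min(5, (50/49)ϵ)

Let ϵ > 0 be given. We want δ > 0 with 0 < |z − 2| < δ ⇒ |(-7z - 7)/(z + 8) + 21/10| < ϵ.
Combining over a common denominator, (-7z - 7)/(z + 8) + 21/10 = [(-7z - 7)·10 − (-21)·(z + 8)] / [10·(z + 8)] = -49(z − 2) / (10(z + 8)).
So |(-7z - 7)/(z + 8) + 21/10| = 49|z − 2| / (10·|z + 8|).
Require δ ≤ 5, so |z + 8| ≥ |10| − |z − 2| > 10 − 5 = 5.
Hence |(-7z - 7)/(z + 8) + 21/10| < 49|z − 2|/(10·5) = (49/50)|z − 2|, which is < ϵ once |z − 2| < (50/49)ϵ.
Take δ = min(5, (50/49)ϵ). Then 0 < |z − 2| < δ forces both bounds, so |(-7z - 7)/(z + 8) + 21/10| < ϵ.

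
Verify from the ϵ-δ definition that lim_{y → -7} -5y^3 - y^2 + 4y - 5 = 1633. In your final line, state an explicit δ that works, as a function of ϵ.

δ = min(2, ϵ/945)

Fix ϵ > 0. We want δ > 0 such that 0 < |y + 7| < δ implies |(-5y^3 - y^2 + 4y - 5) − 1633| < ϵ.
(-5y^3 - y^2 + 4y - 5) − 1633 = -5y^3 - y^2 + 4y - 1638 = (y + 7)(-5y^2 + 34y - 234).
So |(-5y^3 - y^2 + 4y - 5) − 1633| = |y + 7|·|-5y^2 + 34y - 234|.
Assume first that |y + 7| < 2, so |y| < 9. Then |-5y^2 + 34y - 234| ≤ 5·9^2 + 34·9 + 234 = 945.
Hence |(-5y^3 - y^2 + 4y - 5) − 1633| ≤ 945|y + 7| < ϵ provided |y + 7| < ϵ/945.
Take δ = min(2, ϵ/945). Then 0 < |y + 7| < δ gives both |y + 7| < 2 and |y + 7| < ϵ/945, so |(-5y^3 - y^2 + 4y - 5) − 1633| < ϵ.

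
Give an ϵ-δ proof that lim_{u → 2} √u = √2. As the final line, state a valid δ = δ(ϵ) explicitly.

Let ϵ > 0. We want δ > 0 such that 0 < |u − 2| < δ implies |√u − √2| < ϵ.
Rationalise: √u − √2 = (u − 2)/(√u + √2), so |√u − √2| = |u − 2|/(√u + √2).
Restrict δ ≤ 2 so that |u − 2| < 2 forces u > 0, and then √u + √2 > √2.
Hence |√u − √2| < |u − 2|/√2, which is < ϵ once |u − 2| < √2·ϵ.
Take δ = min(2, √2·ϵ). If 0 < |u − 2| < δ then u > 0 and |√u − √2| < |u − 2|/√2 < ϵ.

δ = min(2, √2·ϵ)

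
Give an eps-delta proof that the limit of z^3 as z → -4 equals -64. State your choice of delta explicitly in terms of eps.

delta = min(1, eps/61)

Suppose eps > 0. We seek delta > 0 with 0 < |z + 4| < delta ⇒ |z^3 + 64| < eps.
Factor: z^3 + 64 = (z + 4)(z^2 - 4z + 16), so |z^3 + 64| = |z + 4|·|z^2 - 4z + 16|.
Restrict delta ≤ 1. Then |z + 4| < 1 gives |z| < 5, so by the triangle inequality |z^2 - 4z + 16| ≤ 5^2 + 4·5 + 16 = 61.
Hence |z^3 + 64| ≤ 61|z + 4|, which is < eps once |z + 4| < eps/61.
Take delta = min(1, eps/61). If 0 < |z + 4| < delta then both bounds hold and |z^3 + 64| ≤ 61|z + 4| < 61·(eps/61) = eps.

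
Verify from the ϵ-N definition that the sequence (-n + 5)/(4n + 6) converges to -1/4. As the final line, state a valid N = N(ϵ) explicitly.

Fix ϵ > 0. For n ≥ 1, |(-n + 5)/(4n + 6) + 1/4| = |26|/(4(4n + 6)) = 26/(4(4n + 6)).
Since 4n + 6 ≥ 4n for n ≥ 1, this is ≤ 26/(4·4n) = (13/8)/n.
So |(-n + 5)/(4n + 6) + 1/4| < ϵ whenever n > (13/8)/ϵ.
Take N = (13/8)/ϵ. If n > N then |(-n + 5)/(4n + 6) + 1/4| ≤ (13/8)/n < ϵ.

N = (13/8)/ϵ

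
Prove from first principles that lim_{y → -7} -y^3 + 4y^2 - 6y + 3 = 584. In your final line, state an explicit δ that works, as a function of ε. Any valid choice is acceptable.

δ = min(2, ε/263)

Suppose ε > 0. We want δ > 0 such that 0 < |y + 7| < δ implies |(-y^3 + 4y^2 - 6y + 3) − 584| < ε.
(-y^3 + 4y^2 - 6y + 3) − 584 = -y^3 + 4y^2 - 6y - 581 = (y + 7)(-y^2 + 11y - 83).
So |(-y^3 + 4y^2 - 6y + 3) − 584| = |y + 7|·|-y^2 + 11y - 83|.
Assume first that |y + 7| < 2, so |y| < 9. Then |-y^2 + 11y - 83| ≤ 9^2 + 11·9 + 83 = 263.
Hence |(-y^3 + 4y^2 - 6y + 3) − 584| ≤ 263|y + 7| < ε provided |y + 7| < ε/263.
Take δ = min(2, ε/263). Then 0 < |y + 7| < δ gives both |y + 7| < 2 and |y + 7| < ε/263, so |(-y^3 + 4y^2 - 6y + 3) − 584| < ε.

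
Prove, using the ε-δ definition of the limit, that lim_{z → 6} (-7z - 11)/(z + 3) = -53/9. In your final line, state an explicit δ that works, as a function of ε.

Fix ε > 0. We want δ > 0 with 0 < |z − 6| < δ ⇒ |(-7z - 11)/(z + 3) + 53/9| < ε.
Combining over a common denominator, (-7z - 11)/(z + 3) + 53/9 = [(-7z - 11)·9 − (-53)·(z + 3)] / [9·(z + 3)] = -10(z − 6) / (9(z + 3)).
So |(-7z - 11)/(z + 3) + 53/9| = 10|z − 6| / (9·|z + 3|).
Restrict δ ≤ 9/2. Then |z − 6| < 9/2 gives |z + 3| = |(z − 6) + 9| ≥ 9 − 9/2 = 9/2.
Hence |(-7z - 11)/(z + 3) + 53/9| < 10|z − 6|/(9·(9/2)) = (20/81)|z − 6|, which is < ε once |z − 6| < (81/20)ε.
Take δ = min(9/2, (81/20)ε). Then 0 < |z − 6| < δ forces both bounds, so |(-7z - 11)/(z + 3) + 53/9| < ε.

δ = min(9/2, (81/20)ε)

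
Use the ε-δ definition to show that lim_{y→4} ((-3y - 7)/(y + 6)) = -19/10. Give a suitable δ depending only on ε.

δ = min(5, (50/11)ε)

Let ε > 0 be given. We want δ > 0 with 0 < |y − 4| < δ ⇒ |(-3y - 7)/(y + 6) + 19/10| < ε.
Combining over a common denominator, (-3y - 7)/(y + 6) + 19/10 = [(-3y - 7)·10 − (-19)·(y + 6)] / [10·(y + 6)] = -11(y − 4) / (10(y + 6)).
So |(-3y - 7)/(y + 6) + 19/10| = 11|y − 4| / (10·|y + 6|).
Restrict δ ≤ 5. Then |y − 4| < 5 gives |y + 6| = |(y − 4) + 10| ≥ 10 − 5 = 5.
Hence |(-3y - 7)/(y + 6) + 19/10| < 11|y − 4|/(10·5) = (11/50)|y − 4|, which is < ε once |y − 4| < (50/11)ε.
Take δ = min(5, (50/11)ε). Then 0 < |y − 4| < δ forces both bounds, so |(-3y - 7)/(y + 6) + 19/10| < ε.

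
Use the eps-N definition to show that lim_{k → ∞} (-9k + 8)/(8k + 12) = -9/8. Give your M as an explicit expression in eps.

M = (43/16)/eps

Suppose eps > 0. For k ≥ 1, |(-9k + 8)/(8k + 12) + 9/8| = |172|/(8(8k + 12)) = 172/(8(8k + 12)).
Since 8k + 12 ≥ 8k for k ≥ 1, this is ≤ 172/(8·8k) = (43/16)/k.
So |(-9k + 8)/(8k + 12) + 9/8| < eps whenever k > (43/16)/eps.
Take M = (43/16)/eps. If k > M then |(-9k + 8)/(8k + 12) + 9/8| ≤ (43/16)/k < eps.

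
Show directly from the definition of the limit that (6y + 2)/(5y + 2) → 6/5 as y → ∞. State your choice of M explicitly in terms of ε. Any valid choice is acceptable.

M = (2/25)/ε

Let ε > 0. We seek M > 0 such that y > M implies |(6y + 2)/(5y + 2) − (6/5)| < ε.
(6y + 2)/(5y + 2) − (6/5) = (5(6y + 2) − 6(5y + 2)) / (5(5y + 2)) = -2/(5(5y + 2)).
For y > 0 we have 5y + 2 > 5y, so |(6y + 2)/(5y + 2) − (6/5)| = 2/(5(5y + 2)) < 2/(5·5y) = (2/25)/y.
Thus |(6y + 2)/(5y + 2) − (6/5)| < ε whenever y > (2/25)/ε.
Take M = (2/25)/ε. If y > M then |(6y + 2)/(5y + 2) − (6/5)| < (2/25)/y < ε.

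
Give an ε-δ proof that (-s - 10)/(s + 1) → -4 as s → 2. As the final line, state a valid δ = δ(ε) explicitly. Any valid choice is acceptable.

Suppose ε > 0. We want δ > 0 with 0 < |s − 2| < δ ⇒ |(-s - 10)/(s + 1) + 4| < ε.
Combining over a common denominator, (-s - 10)/(s + 1) + 4 = [(-s - 10)·3 − (-12)·(s + 1)] / [3·(s + 1)] = 9(s − 2) / (3(s + 1)).
So |(-s - 10)/(s + 1) + 4| = 9|s − 2| / (3·|s + 1|).
Restrict δ ≤ 3/2. Then |s − 2| < 3/2 gives |s + 1| = |(s − 2) + 3| ≥ 3 − 3/2 = 3/2.
Hence |(-s - 10)/(s + 1) + 4| < 9|s − 2|/(3·(3/2)) = 2|s − 2|, which is < ε once |s − 2| < (1/2)ε.
Take δ = min(3/2, (1/2)ε). Then 0 < |s − 2| < δ forces both bounds, so |(-s - 10)/(s + 1) + 4| < ε.

δ = min(3/2, (1/2)ε)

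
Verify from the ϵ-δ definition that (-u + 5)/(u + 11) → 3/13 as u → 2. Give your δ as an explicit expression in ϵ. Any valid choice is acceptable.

δ = min(13/2, (169/32)ϵ)

Let ϵ > 0 be given. We want δ > 0 with 0 < |u − 2| < δ ⇒ |(-u + 5)/(u + 11) − (3/13)| < ϵ.
Combining over a common denominator, (-u + 5)/(u + 11) − (3/13) = [(-u + 5)·13 − 3·(u + 11)] / [13·(u + 11)] = -16(u − 2) / (13(u + 11)).
So |(-u + 5)/(u + 11) − (3/13)| = 16|u − 2| / (13·|u + 11|).
Require δ ≤ 13/2, so |u + 11| ≥ |13| − |u − 2| > 13 − 13/2 = 13/2.
Hence |(-u + 5)/(u + 11) − (3/13)| < 16|u − 2|/(13·(13/2)) = (32/169)|u − 2|, which is < ϵ once |u − 2| < (169/32)ϵ.
Take δ = min(13/2, (169/32)ϵ). Then 0 < |u − 2| < δ forces both bounds, so |(-u + 5)/(u + 11) − (3/13)| < ϵ.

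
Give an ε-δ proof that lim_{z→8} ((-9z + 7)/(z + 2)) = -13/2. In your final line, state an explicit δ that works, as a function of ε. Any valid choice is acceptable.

δ = min(5, 2ε)

Fix ε > 0. We want δ > 0 with 0 < |z − 8| < δ ⇒ |(-9z + 7)/(z + 2) + 13/2| < ε.
Combining over a common denominator, (-9z + 7)/(z + 2) + 13/2 = [(-9z + 7)·10 − (-65)·(z + 2)] / [10·(z + 2)] = -25(z − 8) / (10(z + 2)).
So |(-9z + 7)/(z + 2) + 13/2| = 25|z − 8| / (10·|z + 2|).
Restrict δ ≤ 5. Then |z − 8| < 5 gives |z + 2| = |(z − 8) + 10| ≥ 10 − 5 = 5.
Hence |(-9z + 7)/(z + 2) + 13/2| < 25|z − 8|/(10·5) = (1/2)|z − 8|, which is < ε once |z − 8| < 2ε.
Take δ = min(5, 2ε). Then 0 < |z − 8| < δ forces both bounds, so |(-9z + 7)/(z + 2) + 13/2| < ε.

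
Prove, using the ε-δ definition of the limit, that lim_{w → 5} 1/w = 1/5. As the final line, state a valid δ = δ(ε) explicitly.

δ = min(5/2, (25/2)ε)

Suppose ε > 0. We seek δ > 0 such that 0 < |w − 5| < δ implies |1/w − (1/5)| < ε.
|1/w − (1/5)| = |5 − w|/(5·|w|) = |w − 5|/(5|w|).
Restrict δ ≤ 5/2. Then |w − 5| < 5/2 gives |w| > 5/2, so 5|w| > 25/2.
Then |1/w − (1/5)| < |w − 5|/(25/2), which is < ε when |w − 5| < (25/2)ε.
Take δ = min(5/2, (25/2)ε). Then 0 < |w − 5| < δ gives both |w − 5| < 5/2 and |w − 5| < (25/2)ε, so |1/w − (1/5)| < ε.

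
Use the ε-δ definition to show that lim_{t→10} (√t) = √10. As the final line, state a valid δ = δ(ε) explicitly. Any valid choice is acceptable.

δ = min(10, √10·ε)

Let ε > 0. We want δ > 0 such that 0 < |t − 10| < δ implies |√t − √10| < ε.
Rationalise: √t − √10 = (t − 10)/(√t + √10), so |√t − √10| = |t − 10|/(√t + √10).
Restrict δ ≤ 10 so that |t − 10| < 10 forces t > 0, and then √t + √10 > √10.
Hence |√t − √10| < |t − 10|/√10, which is < ε once |t − 10| < √10·ε.
Take δ = min(10, √10·ε). If 0 < |t − 10| < δ then t > 0 and |√t − √10| < |t − 10|/√10 < ε.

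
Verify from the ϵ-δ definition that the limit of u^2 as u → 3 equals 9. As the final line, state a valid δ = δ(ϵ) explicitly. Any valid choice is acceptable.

Suppose ϵ > 0. We seek δ > 0 with 0 < |u − 3| < δ ⇒ |u^2 − 9| < ϵ.
Factor: u^2 − 9 = (u − 3)(u + 3), so |u^2 − 9| = |u − 3|·|u + 3|.
Restrict δ ≤ 2. Then |u − 3| < 2 gives |u| < 5, so by the triangle inequality |u + 3| ≤ 5 + 3 = 8.
Hence |u^2 − 9| ≤ 8|u − 3|, which is < ϵ once |u − 3| < ϵ/8.
Take δ = min(2, ϵ/8). If 0 < |u − 3| < δ then both bounds hold and |u^2 − 9| ≤ 8|u − 3| < 8·(ϵ/8) = ϵ.

δ = min(2, ϵ/8)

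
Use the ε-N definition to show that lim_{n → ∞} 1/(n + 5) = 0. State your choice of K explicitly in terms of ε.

Suppose ε > 0. For n ≥ 1, |1/(n + 5) − 0| = 1/(n + 5) ≤ 1/n.
We need 1/n < ε, i.e. n > 1/ε.
Take K = 1/ε. If n > K then |1/(n + 5)| ≤ 1/n < ε.

K = 1/ε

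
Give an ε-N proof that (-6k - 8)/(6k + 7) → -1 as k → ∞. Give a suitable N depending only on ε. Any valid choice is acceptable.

N = (1/6)/ε

Let ε > 0 be given. For k ≥ 1, |(-6k - 8)/(6k + 7) + 1| = |-6|/(6(6k + 7)) = 6/(6(6k + 7)).
Since 6k + 7 ≥ 6k for k ≥ 1, this is ≤ 6/(6·6k) = (1/6)/k.
So |(-6k - 8)/(6k + 7) + 1| < ε whenever k > (1/6)/ε.
Take N = (1/6)/ε. If k > N then |(-6k - 8)/(6k + 7) + 1| ≤ (1/6)/k < ε.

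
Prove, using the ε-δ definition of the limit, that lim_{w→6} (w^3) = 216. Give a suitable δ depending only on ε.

δ = min(1, ε/127)

Let ε > 0 be given. We seek δ > 0 with 0 < |w − 6| < δ ⇒ |w^3 − 216| < ε.
Factor: w^3 − 216 = (w − 6)(w^2 + 6w + 36), so |w^3 − 216| = |w − 6|·|w^2 + 6w + 36|.
Impose δ ≤ 1 so that |w| < 7; then |w^2 + 6w + 36| ≤ 127.
Hence |w^3 − 216| ≤ 127|w − 6|, which is < ε once |w − 6| < ε/127.
Take δ = min(1, ε/127). If 0 < |w − 6| < δ then both bounds hold and |w^3 − 216| ≤ 127|w − 6| < 127·(ε/127) = ε.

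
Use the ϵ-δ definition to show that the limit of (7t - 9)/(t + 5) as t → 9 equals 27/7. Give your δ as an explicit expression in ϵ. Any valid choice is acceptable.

δ = min(7, (49/22)ϵ)

Let ϵ > 0 be given. We want δ > 0 with 0 < |t − 9| < δ ⇒ |(7t - 9)/(t + 5) − (27/7)| < ϵ.
Combining over a common denominator, (7t - 9)/(t + 5) − (27/7) = [(7t - 9)·14 − 54·(t + 5)] / [14·(t + 5)] = 44(t − 9) / (14(t + 5)).
So |(7t - 9)/(t + 5) − (27/7)| = 44|t − 9| / (14·|t + 5|).
Restrict δ ≤ 7. Then |t − 9| < 7 gives |t + 5| = |(t − 9) + 14| ≥ 14 − 7 = 7.
Hence |(7t - 9)/(t + 5) − (27/7)| < 44|t − 9|/(14·7) = (22/49)|t − 9|, which is < ϵ once |t − 9| < (49/22)ϵ.
Take δ = min(7, (49/22)ϵ). Then 0 < |t − 9| < δ forces both bounds, so |(7t - 9)/(t + 5) − (27/7)| < ϵ.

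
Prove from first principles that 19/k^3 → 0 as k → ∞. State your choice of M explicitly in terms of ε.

M = (19/ε)^{1/3}

Let ε > 0. For k ≥ 1, |19/k^3 − 0| = 19/k^3.
19/k^3 < ε ⇔ k^3 > 19/ε ⇔ k > (19/ε)^{1/3}.
Take M = (19/ε)^{1/3}. Then k > M implies 19/k^3 < ε.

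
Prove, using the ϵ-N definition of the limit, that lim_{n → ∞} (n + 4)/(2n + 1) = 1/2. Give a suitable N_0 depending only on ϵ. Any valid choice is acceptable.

N_0 = (7/4)/ϵ

Suppose ϵ > 0. For n ≥ 1, |(n + 4)/(2n + 1) − (1/2)| = |7|/(2(2n + 1)) = 7/(2(2n + 1)).
Since 2n + 1 ≥ 2n for n ≥ 1, this is ≤ 7/(2·2n) = (7/4)/n.
So |(n + 4)/(2n + 1) − (1/2)| < ϵ whenever n > (7/4)/ϵ.
Take N_0 = (7/4)/ϵ. If n > N_0 then |(n + 4)/(2n + 1) − (1/2)| ≤ (7/4)/n < ϵ.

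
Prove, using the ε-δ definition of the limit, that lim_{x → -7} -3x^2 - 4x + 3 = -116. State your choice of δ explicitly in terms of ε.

δ = min(2, ε/44)

Let ε > 0. We want δ > 0 such that 0 < |x + 7| < δ implies |(-3x^2 - 4x + 3) + 116| < ε.
(-3x^2 - 4x + 3) + 116 = -3x^2 - 4x + 119 = (x + 7)(-3x + 17).
So |(-3x^2 - 4x + 3) + 116| = |x + 7|·|-3x + 17|.
Assume first that |x + 7| < 2, so |x| < 9. Then |-3x + 17| ≤ 3·9 + 17 = 44.
Hence |(-3x^2 - 4x + 3) + 116| ≤ 44|x + 7| < ε provided |x + 7| < ε/44.
Take δ = min(2, ε/44). Then 0 < |x + 7| < δ gives both |x + 7| < 2 and |x + 7| < ε/44, so |(-3x^2 - 4x + 3) + 116| < ε.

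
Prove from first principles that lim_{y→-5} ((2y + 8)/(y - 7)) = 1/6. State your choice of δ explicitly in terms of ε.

δ = min(6, (36/11)ε)

Let ε > 0 be given. We want δ > 0 with 0 < |y + 5| < δ ⇒ |(2y + 8)/(y - 7) − (1/6)| < ε.
Combining over a common denominator, (2y + 8)/(y - 7) − (1/6) = [(2y + 8)·(-12) − (-2)·(y - 7)] / [(-12)·(y - 7)] = -22(y + 5) / ((-12)(y - 7)).
So |(2y + 8)/(y - 7) − (1/6)| = 22|y + 5| / (12·|y − 7|).
Require δ ≤ 6, so |y − 7| ≥ |-12| − |y + 5| > 12 − 6 = 6.
Hence |(2y + 8)/(y - 7) − (1/6)| < 22|y + 5|/(12·6) = (11/36)|y + 5|, which is < ε once |y + 5| < (36/11)ε.
Take δ = min(6, (36/11)ε). Then 0 < |y + 5| < δ forces both bounds, so |(2y + 8)/(y - 7) − (1/6)| < ε.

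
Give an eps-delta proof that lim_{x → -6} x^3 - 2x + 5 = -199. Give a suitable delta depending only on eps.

Fix eps > 0. We want delta > 0 such that 0 < |x + 6| < delta implies |(x^3 - 2x + 5) + 199| < eps.
(x^3 - 2x + 5) + 199 = x^3 - 2x + 204 = (x + 6)(x^2 - 6x + 34).
So |(x^3 - 2x + 5) + 199| = |x + 6|·|x^2 - 6x + 34|.
Assume first that |x + 6| < 2, so |x| < 8. Then |x^2 - 6x + 34| ≤ 8^2 + 6·8 + 34 = 146.
Hence |(x^3 - 2x + 5) + 199| ≤ 146|x + 6| < eps provided |x + 6| < eps/146.
Choosing delta = min(2, eps/146) ensures both conditions, hence |(x^3 - 2x + 5) + 199| < eps.

delta = min(2, eps/146)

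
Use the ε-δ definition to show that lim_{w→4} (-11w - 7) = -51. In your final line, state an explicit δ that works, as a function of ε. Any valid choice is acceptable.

δ = ε/11

Suppose ε > 0. We need δ > 0 so that 0 < |w − 4| < δ implies |(-11w - 7) + 51| < ε.
|(-11w - 7) + 51| = |-11w + 44| = 11|w − 4|.
So 11|w − 4| < ε exactly when |w − 4| < ε/11.
Take δ = ε/11. If 0 < |w − 4| < δ then |(-11w - 7) + 51| = 11|w − 4| < 11·(ε/11) = ε.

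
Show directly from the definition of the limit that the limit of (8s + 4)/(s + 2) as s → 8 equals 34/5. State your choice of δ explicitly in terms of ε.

δ = min(5, (25/6)ε)

Suppose ε > 0. We want δ > 0 with 0 < |s − 8| < δ ⇒ |(8s + 4)/(s + 2) − (34/5)| < ε.
Combining over a common denominator, (8s + 4)/(s + 2) − (34/5) = [(8s + 4)·10 − 68·(s + 2)] / [10·(s + 2)] = 12(s − 8) / (10(s + 2)).
So |(8s + 4)/(s + 2) − (34/5)| = 12|s − 8| / (10·|s + 2|).
Require δ ≤ 5, so |s + 2| ≥ |10| − |s − 8| > 10 − 5 = 5.
Hence |(8s + 4)/(s + 2) − (34/5)| < 12|s − 8|/(10·5) = (6/25)|s − 8|, which is < ε once |s − 8| < (25/6)ε.
Take δ = min(5, (25/6)ε). Then 0 < |s − 8| < δ forces both bounds, so |(8s + 4)/(s + 2) − (34/5)| < ε.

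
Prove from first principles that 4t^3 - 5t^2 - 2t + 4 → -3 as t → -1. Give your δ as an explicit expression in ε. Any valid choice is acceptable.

Let ε > 0 be given. We want δ > 0 such that 0 < |t + 1| < δ implies |(4t^3 - 5t^2 - 2t + 4) + 3| < ε.
(4t^3 - 5t^2 - 2t + 4) + 3 = 4t^3 - 5t^2 - 2t + 7 = (t + 1)(4t^2 - 9t + 7).
So |(4t^3 - 5t^2 - 2t + 4) + 3| = |t + 1|·|4t^2 - 9t + 7|.
Assume first that |t + 1| < 2, so |t| < 3. Then |4t^2 - 9t + 7| ≤ 4·3^2 + 9·3 + 7 = 70.
Hence |(4t^3 - 5t^2 - 2t + 4) + 3| ≤ 70|t + 1| < ε provided |t + 1| < ε/70.
Take δ = min(2, ε/70). Then 0 < |t + 1| < δ gives both |t + 1| < 2 and |t + 1| < ε/70, so |(4t^3 - 5t^2 - 2t + 4) + 3| < ε.

δ = min(2, ε/70)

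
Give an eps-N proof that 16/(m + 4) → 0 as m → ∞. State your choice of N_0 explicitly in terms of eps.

Let eps > 0. For m ≥ 1, |16/(m + 4) − 0| = 16/(m + 4) ≤ 16/m.
We need 16/m < eps, i.e. m > 16/eps.
Take N_0 = 16/eps. If m > N_0 then |16/(m + 4)| ≤ 16/m < eps.

N_0 = 16/eps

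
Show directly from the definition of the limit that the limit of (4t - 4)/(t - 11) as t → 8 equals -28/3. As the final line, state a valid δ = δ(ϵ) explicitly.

Let ϵ > 0 be given. We want δ > 0 with 0 < |t − 8| < δ ⇒ |(4t - 4)/(t - 11) + 28/3| < ϵ.
Combining over a common denominator, (4t - 4)/(t - 11) + 28/3 = [(4t - 4)·(-3) − 28·(t - 11)] / [(-3)·(t - 11)] = -40(t − 8) / ((-3)(t - 11)).
So |(4t - 4)/(t - 11) + 28/3| = 40|t − 8| / (3·|t − 11|).
Restrict δ ≤ 3/2. Then |t − 8| < 3/2 gives |t − 11| = |(t − 8) + (-3)| ≥ 3 − 3/2 = 3/2.
Hence |(4t - 4)/(t - 11) + 28/3| < 40|t − 8|/(3·(3/2)) = (80/9)|t − 8|, which is < ϵ once |t − 8| < (9/80)ϵ.
Take δ = min(3/2, (9/80)ϵ). Then 0 < |t − 8| < δ forces both bounds, so |(4t - 4)/(t - 11) + 28/3| < ϵ.

δ = min(3/2, (9/80)ϵ)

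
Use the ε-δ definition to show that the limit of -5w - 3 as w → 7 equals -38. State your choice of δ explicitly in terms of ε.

δ = ε/5

Let ε > 0. We need δ > 0 so that 0 < |w − 7| < δ implies |(-5w - 3) + 38| < ε.
Since (-5w - 3) + 38 = -5(w − 7), we have |(-5w - 3) + 38| = 5|w − 7|.
So 5|w − 7| < ε exactly when |w − 7| < ε/5.
Choosing δ = ε/5 gives |(-5w - 3) + 38| = 5|w − 7| < ε whenever |w − 7| < δ.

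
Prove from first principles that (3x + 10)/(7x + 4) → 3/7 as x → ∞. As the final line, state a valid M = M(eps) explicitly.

Let eps > 0. We seek M > 0 such that x > M implies |(3x + 10)/(7x + 4) − (3/7)| < eps.
(3x + 10)/(7x + 4) − (3/7) = (7(3x + 10) − 3(7x + 4)) / (7(7x + 4)) = 58/(7(7x + 4)).
For x > 0 we have 7x + 4 > 7x, so |(3x + 10)/(7x + 4) − (3/7)| = 58/(7(7x + 4)) < 58/(7·7x) = (58/49)/x.
Thus |(3x + 10)/(7x + 4) − (3/7)| < eps whenever x > (58/49)/eps.
Take M = (58/49)/eps. If x > M then |(3x + 10)/(7x + 4) − (3/7)| < (58/49)/x < eps.

M = (58/49)/eps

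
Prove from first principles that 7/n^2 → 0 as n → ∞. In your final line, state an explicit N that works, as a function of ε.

Suppose ε > 0. For n ≥ 1, |7/n^2 − 0| = 7/n^2.
7/n^2 < ε ⇔ n^2 > 7/ε ⇔ n > (7/ε)^{1/2}.
Take N = (7/ε)^{1/2}. Then n > N implies 7/n^2 < ε.

N = (7/ε)^{1/2}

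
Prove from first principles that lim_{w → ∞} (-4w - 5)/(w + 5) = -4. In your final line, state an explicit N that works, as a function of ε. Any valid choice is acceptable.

Let ε > 0. We seek N > 0 such that w > N implies |(-4w - 5)/(w + 5) + 4| < ε.
(-4w - 5)/(w + 5) + 4 = ((-4w - 5) − (-4)(w + 5)) / ((w + 5)) = 15/((w + 5)).
For w > 0 we have w + 5 > w, so |(-4w - 5)/(w + 5) + 4| = 15/((w + 5)) < 15/(w) = 15/w.
Thus |(-4w - 5)/(w + 5) + 4| < ε whenever w > 15/ε.
Take N = 15/ε. If w > N then |(-4w - 5)/(w + 5) + 4| < 15/w < ε.

N = 15/ε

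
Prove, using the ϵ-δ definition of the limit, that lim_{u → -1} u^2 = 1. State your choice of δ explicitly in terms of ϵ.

Suppose ϵ > 0. We seek δ > 0 with 0 < |u + 1| < δ ⇒ |u^2 − 1| < ϵ.
Factor: u^2 − 1 = (u + 1)(u - 1), so |u^2 − 1| = |u + 1|·|u - 1|.
Impose δ ≤ 1 so that |u| < 2; then |u - 1| ≤ 3.
Hence |u^2 − 1| ≤ 3|u + 1|, which is < ϵ once |u + 1| < ϵ/3.
Take δ = min(1, ϵ/3). If 0 < |u + 1| < δ then both bounds hold and |u^2 − 1| ≤ 3|u + 1| < 3·(ϵ/3) = ϵ.

δ = min(1, ϵ/3)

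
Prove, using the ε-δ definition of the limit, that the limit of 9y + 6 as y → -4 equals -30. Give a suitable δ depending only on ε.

Fix ε > 0. We need δ > 0 so that 0 < |y + 4| < δ implies |(9y + 6) + 30| < ε.
Since (9y + 6) + 30 = 9(y + 4), we have |(9y + 6) + 30| = 9|y + 4|.
Thus it suffices that |y + 4| < ε/9.
Take δ = ε/9. If 0 < |y + 4| < δ then |(9y + 6) + 30| = 9|y + 4| < 9·(ε/9) = ε.

δ = ε/9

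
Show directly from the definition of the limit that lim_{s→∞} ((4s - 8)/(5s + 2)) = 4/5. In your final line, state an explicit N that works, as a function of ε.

N = (48/25)/ε

Let ε > 0. We seek N > 0 such that s > N implies |(4s - 8)/(5s + 2) − (4/5)| < ε.
(4s - 8)/(5s + 2) − (4/5) = (5(4s - 8) − 4(5s + 2)) / (5(5s + 2)) = -48/(5(5s + 2)).
For s > 0 we have 5s + 2 > 5s, so |(4s - 8)/(5s + 2) − (4/5)| = 48/(5(5s + 2)) < 48/(5·5s) = (48/25)/s.
Thus |(4s - 8)/(5s + 2) − (4/5)| < ε whenever s > (48/25)/ε.
Take N = (48/25)/ε. If s > N then |(4s - 8)/(5s + 2) − (4/5)| < (48/25)/s < ε.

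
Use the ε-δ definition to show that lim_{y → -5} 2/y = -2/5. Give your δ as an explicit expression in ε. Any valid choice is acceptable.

δ = min(5/2, (25/4)ε)

Let ε > 0. We seek δ > 0 such that 0 < |y + 5| < δ implies |2/y + 2/5| < ε.
|2/y + 2/5| = 2·|-5 − y|/(5·|y|) = 2|y + 5|/(5|y|).
Require δ ≤ 5/2 so that |y| > 5 − 5/2 = 5/2, hence 5|y| > 25/2.
Then |2/y + 2/5| < 2|y + 5|/(25/2), which is < ε when |y + 5| < (25/4)ε.
Take δ = min(5/2, (25/4)ε). Then 0 < |y + 5| < δ gives both |y + 5| < 5/2 and |y + 5| < (25/4)ε, so |2/y + 2/5| < ε.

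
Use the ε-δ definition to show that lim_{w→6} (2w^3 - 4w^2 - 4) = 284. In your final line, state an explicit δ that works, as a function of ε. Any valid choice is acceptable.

δ = min(1, ε/202)

Fix ε > 0. We want δ > 0 such that 0 < |w − 6| < δ implies |(2w^3 - 4w^2 - 4) − 284| < ε.
(2w^3 - 4w^2 - 4) − 284 = 2w^3 - 4w^2 - 288 = (w − 6)(2w^2 + 8w + 48).
So |(2w^3 - 4w^2 - 4) − 284| = |w − 6|·|2w^2 + 8w + 48|.
Assume first that |w − 6| < 1, so |w| < 7. Then |2w^2 + 8w + 48| ≤ 2·7^2 + 8·7 + 48 = 202.
Hence |(2w^3 - 4w^2 - 4) − 284| ≤ 202|w − 6| < ε provided |w − 6| < ε/202.
Choosing δ = min(1, ε/202) ensures both conditions, hence |(2w^3 - 4w^2 - 4) − 284| < ε.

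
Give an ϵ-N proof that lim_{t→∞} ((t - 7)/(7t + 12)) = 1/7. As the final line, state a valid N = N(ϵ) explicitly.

Fix ϵ > 0. We seek N > 0 such that t > N implies |(t - 7)/(7t + 12) − (1/7)| < ϵ.
(t - 7)/(7t + 12) − (1/7) = (7(t - 7) − (7t + 12)) / (7(7t + 12)) = -61/(7(7t + 12)).
For t > 0 we have 7t + 12 > 7t, so |(t - 7)/(7t + 12) − (1/7)| = 61/(7(7t + 12)) < 61/(7·7t) = (61/49)/t.
Thus |(t - 7)/(7t + 12) − (1/7)| < ϵ whenever t > (61/49)/ϵ.
Take N = (61/49)/ϵ. If t > N then |(t - 7)/(7t + 12) − (1/7)| < (61/49)/t < ϵ.

N = (61/49)/ϵ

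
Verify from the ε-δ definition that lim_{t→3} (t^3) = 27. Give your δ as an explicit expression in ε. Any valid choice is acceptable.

Suppose ε > 0. We seek δ > 0 with 0 < |t − 3| < δ ⇒ |t^3 − 27| < ε.
Factor: t^3 − 27 = (t − 3)(t^2 + 3t + 9), so |t^3 − 27| = |t − 3|·|t^2 + 3t + 9|.
Impose δ ≤ 2 so that |t| < 5; then |t^2 + 3t + 9| ≤ 49.
Hence |t^3 − 27| ≤ 49|t − 3|, which is < ε once |t − 3| < ε/49.
Take δ = min(2, ε/49). If 0 < |t − 3| < δ then both bounds hold and |t^3 − 27| ≤ 49|t − 3| < 49·(ε/49) = ε.

δ = min(2, ε/49)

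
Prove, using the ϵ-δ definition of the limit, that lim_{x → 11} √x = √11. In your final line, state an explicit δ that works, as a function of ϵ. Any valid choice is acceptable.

δ = min(11, √11·ϵ)

Suppose ϵ > 0. We want δ > 0 such that 0 < |x − 11| < δ implies |√x − √11| < ϵ.
Rationalise: √x − √11 = (x − 11)/(√x + √11), so |√x − √11| = |x − 11|/(√x + √11).
Restrict δ ≤ 11 so that |x − 11| < 11 forces x > 0, and then √x + √11 > √11.
Hence |√x − √11| < |x − 11|/√11, which is < ϵ once |x − 11| < √11·ϵ.
Take δ = min(11, √11·ϵ). If 0 < |x − 11| < δ then x > 0 and |√x − √11| < |x − 11|/√11 < ϵ.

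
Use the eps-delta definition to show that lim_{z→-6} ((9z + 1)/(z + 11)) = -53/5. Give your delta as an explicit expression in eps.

Suppose eps > 0. We want delta > 0 with 0 < |z + 6| < delta ⇒ |(9z + 1)/(z + 11) + 53/5| < eps.
Combining over a common denominator, (9z + 1)/(z + 11) + 53/5 = [(9z + 1)·5 − (-53)·(z + 11)] / [5·(z + 11)] = 98(z + 6) / (5(z + 11)).
So |(9z + 1)/(z + 11) + 53/5| = 98|z + 6| / (5·|z + 11|).
Restrict delta ≤ 5/2. Then |z + 6| < 5/2 gives |z + 11| = |(z + 6) + 5| ≥ 5 − 5/2 = 5/2.
Hence |(9z + 1)/(z + 11) + 53/5| < 98|z + 6|/(5·(5/2)) = (196/25)|z + 6|, which is < eps once |z + 6| < (25/196)eps.
Take delta = min(5/2, (25/196)eps). Then 0 < |z + 6| < delta forces both bounds, so |(9z + 1)/(z + 11) + 53/5| < eps.

delta = min(5/2, (25/196)eps)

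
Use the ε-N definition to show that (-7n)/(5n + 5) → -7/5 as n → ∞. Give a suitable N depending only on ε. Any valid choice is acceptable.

Let ε > 0 be given. For n ≥ 1, |(-7n)/(5n + 5) + 7/5| = |35|/(5(5n + 5)) = 35/(5(5n + 5)).
Since 5n + 5 ≥ 5n for n ≥ 1, this is ≤ 35/(5·5n) = (7/5)/n.
So |(-7n)/(5n + 5) + 7/5| < ε whenever n > (7/5)/ε.
Take N = (7/5)/ε. If n > N then |(-7n)/(5n + 5) + 7/5| ≤ (7/5)/n < ε.

N = (7/5)/ε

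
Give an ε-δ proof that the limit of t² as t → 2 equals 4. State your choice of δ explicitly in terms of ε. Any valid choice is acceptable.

Let ε > 0. We seek δ > 0 with 0 < |t − 2| < δ ⇒ |t² − 4| < ε.
Factor: t² − 4 = (t − 2)(t + 2), so |t² − 4| = |t − 2|·|t + 2|.
Restrict δ ≤ 2. Then |t − 2| < 2 gives |t| < 4, so by the triangle inequality |t + 2| ≤ 4 + 2 = 6.
Hence |t² − 4| ≤ 6|t − 2|, which is < ε once |t − 2| < ε/6.
Take δ = min(2, ε/6). If 0 < |t − 2| < δ then both bounds hold and |t² − 4| ≤ 6|t − 2| < 6·(ε/6) = ε.

δ = min(2, ε/6)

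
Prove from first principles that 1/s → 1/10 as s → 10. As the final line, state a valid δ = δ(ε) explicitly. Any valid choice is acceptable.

δ = min(5, 50ε)

Let ε > 0. We seek δ > 0 such that 0 < |s − 10| < δ implies |1/s − (1/10)| < ε.
|1/s − (1/10)| = |10 − s|/(10·|s|) = |s − 10|/(10|s|).
Restrict δ ≤ 5. Then |s − 10| < 5 gives |s| > 5, so 10|s| > 50.
Then |1/s − (1/10)| < |s − 10|/50, which is < ε when |s − 10| < 50ε.
Take δ = min(5, 50ε). Then 0 < |s − 10| < δ gives both |s − 10| < 5 and |s − 10| < 50ε, so |1/s − (1/10)| < ε.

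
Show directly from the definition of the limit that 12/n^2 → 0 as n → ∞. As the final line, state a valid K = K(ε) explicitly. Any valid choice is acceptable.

K = (12/ε)^{1/2}

Let ε > 0 be given. For n ≥ 1, |12/n^2 − 0| = 12/n^2.
12/n^2 < ε ⇔ n^2 > 12/ε ⇔ n > (12/ε)^{1/2}.
Take K = (12/ε)^{1/2}. Then n > K implies 12/n^2 < ε.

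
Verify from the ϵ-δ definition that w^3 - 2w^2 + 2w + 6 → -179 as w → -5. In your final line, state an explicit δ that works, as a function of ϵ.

Suppose ϵ > 0. We want δ > 0 such that 0 < |w + 5| < δ implies |(w^3 - 2w^2 + 2w + 6) + 179| < ϵ.
(w^3 - 2w^2 + 2w + 6) + 179 = w^3 - 2w^2 + 2w + 185 = (w + 5)(w^2 - 7w + 37).
So |(w^3 - 2w^2 + 2w + 6) + 179| = |w + 5|·|w^2 - 7w + 37|.
Assume first that |w + 5| < 2, so |w| < 7. Then |w^2 - 7w + 37| ≤ 7^2 + 7·7 + 37 = 135.
Hence |(w^3 - 2w^2 + 2w + 6) + 179| ≤ 135|w + 5| < ϵ provided |w + 5| < ϵ/135.
Choosing δ = min(2, ϵ/135) ensures both conditions, hence |(w^3 - 2w^2 + 2w + 6) + 179| < ϵ.

δ = min(2, ϵ/135)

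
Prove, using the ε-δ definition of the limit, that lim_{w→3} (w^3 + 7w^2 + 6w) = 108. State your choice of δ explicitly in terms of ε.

δ = min(2, ε/111)

Let ε > 0 be given. We want δ > 0 such that 0 < |w − 3| < δ implies |(w^3 + 7w^2 + 6w) − 108| < ε.
(w^3 + 7w^2 + 6w) − 108 = w^3 + 7w^2 + 6w - 108 = (w − 3)(w^2 + 10w + 36).
So |(w^3 + 7w^2 + 6w) − 108| = |w − 3|·|w^2 + 10w + 36|.
Assume first that |w − 3| < 2, so |w| < 5. Then |w^2 + 10w + 36| ≤ 5^2 + 10·5 + 36 = 111.
Hence |(w^3 + 7w^2 + 6w) − 108| ≤ 111|w − 3| < ε provided |w − 3| < ε/111.
Take δ = min(2, ε/111). Then 0 < |w − 3| < δ gives both |w − 3| < 2 and |w − 3| < ε/111, so |(w^3 + 7w^2 + 6w) − 108| < ε.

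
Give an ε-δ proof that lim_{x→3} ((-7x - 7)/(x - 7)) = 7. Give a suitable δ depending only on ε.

δ = min(2, (1/7)ε)

Let ε > 0. We want δ > 0 with 0 < |x − 3| < δ ⇒ |(-7x - 7)/(x - 7) − 7| < ε.
Combining over a common denominator, (-7x - 7)/(x - 7) − 7 = [(-7x - 7)·(-4) − (-28)·(x - 7)] / [(-4)·(x - 7)] = 56(x − 3) / ((-4)(x - 7)).
So |(-7x - 7)/(x - 7) − 7| = 56|x − 3| / (4·|x − 7|).
Require δ ≤ 2, so |x − 7| ≥ |-4| − |x − 3| > 4 − 2 = 2.
Hence |(-7x - 7)/(x - 7) − 7| < 56|x − 3|/(4·2) = 7|x − 3|, which is < ε once |x − 3| < (1/7)ε.
Take δ = min(2, (1/7)ε). Then 0 < |x − 3| < δ forces both bounds, so |(-7x - 7)/(x - 7) − 7| < ε.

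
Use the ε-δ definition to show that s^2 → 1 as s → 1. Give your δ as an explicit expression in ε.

δ = min(2, ε/4)

Let ε > 0. We seek δ > 0 with 0 < |s − 1| < δ ⇒ |s^2 − 1| < ε.
Factor: s^2 − 1 = (s − 1)(s + 1), so |s^2 − 1| = |s − 1|·|s + 1|.
Restrict δ ≤ 2. Then |s − 1| < 2 gives |s| < 3, so by the triangle inequality |s + 1| ≤ 3 + 1 = 4.
Hence |s^2 − 1| ≤ 4|s − 1|, which is < ε once |s − 1| < ε/4.
Take δ = min(2, ε/4). If 0 < |s − 1| < δ then both bounds hold and |s^2 − 1| ≤ 4|s − 1| < 4·(ε/4) = ε.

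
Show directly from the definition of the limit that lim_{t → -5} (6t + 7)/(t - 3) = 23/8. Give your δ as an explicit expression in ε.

δ = min(4, (32/25)ε)

Suppose ε > 0. We want δ > 0 with 0 < |t + 5| < δ ⇒ |(6t + 7)/(t - 3) − (23/8)| < ε.
Combining over a common denominator, (6t + 7)/(t - 3) − (23/8) = [(6t + 7)·(-8) − (-23)·(t - 3)] / [(-8)·(t - 3)] = -25(t + 5) / ((-8)(t - 3)).
So |(6t + 7)/(t - 3) − (23/8)| = 25|t + 5| / (8·|t − 3|).
Require δ ≤ 4, so |t − 3| ≥ |-8| − |t + 5| > 8 − 4 = 4.
Hence |(6t + 7)/(t - 3) − (23/8)| < 25|t + 5|/(8·4) = (25/32)|t + 5|, which is < ε once |t + 5| < (32/25)ε.
Take δ = min(4, (32/25)ε). Then 0 < |t + 5| < δ forces both bounds, so |(6t + 7)/(t - 3) − (23/8)| < ε.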